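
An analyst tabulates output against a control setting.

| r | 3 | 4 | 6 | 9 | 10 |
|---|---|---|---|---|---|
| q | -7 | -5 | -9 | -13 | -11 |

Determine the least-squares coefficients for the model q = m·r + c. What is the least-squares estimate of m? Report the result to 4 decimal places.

XᵀX·[m, c]ᵀ = Xᵀq reads: 242·m + 32·c = -322;  32·m + 5·c = -45.
Δ = 242·5 − 32² = 186.
m = ((-322)·5 − 32·(-45))/186 = -85/93; c = (242·(-45) − 32·(-322))/186 = -293/93.

m = -0.9140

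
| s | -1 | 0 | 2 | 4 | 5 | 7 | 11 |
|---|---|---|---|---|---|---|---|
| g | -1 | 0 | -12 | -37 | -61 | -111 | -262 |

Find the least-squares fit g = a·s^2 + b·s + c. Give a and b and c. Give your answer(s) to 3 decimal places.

a = -2.009, b = -1.713, c = -0.305

From the data, Σs^2·s^2 = 17940, Σs^2·s = 1870, Σs^2 = 216, Σs·s = 216, Σs = 28, Σ1 = 7.
Right-hand side: Σs^2·g = -39307, Σs·g = -4135, Σg = -484.
AᵀA·[a, b, c]ᵀ = Aᵀg becomes [[17940, 1870, 216]; [1870, 216, 28]; [216, 28, 7]]·[a, b, c]ᵀ = [-39307, -4135, -484]ᵀ.
Solving the 3×3 system (Gaussian elimination) gives a = -1128781/561922, b = -962623/561922, c = -85722/280961.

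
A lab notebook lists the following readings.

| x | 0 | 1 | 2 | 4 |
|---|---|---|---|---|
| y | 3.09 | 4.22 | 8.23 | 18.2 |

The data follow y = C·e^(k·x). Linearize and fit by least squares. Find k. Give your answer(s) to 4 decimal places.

Taking logs, ln y = k·x + ln C, so regress ln y on x.
XᵀX = [[21.0000, 7.0000]; [7.0000, 4]], rhs = [17.2611, 7.5772]ᵀ  (here Σx = 7.0000, Σ(x)² = 21.0000, Σln y = 7.5772, Σx·ln y = 17.2611).
Slope k = (n·Σx·ln y − Σx·Σln y)/(n·Σ(x)² − (Σx)²) = (4·17.2611 − 7.0000·7.5772)/35.0000 = 0.45725; ln C = (Σln y − k·Σx)/n = 1.09411.

k = 0.4573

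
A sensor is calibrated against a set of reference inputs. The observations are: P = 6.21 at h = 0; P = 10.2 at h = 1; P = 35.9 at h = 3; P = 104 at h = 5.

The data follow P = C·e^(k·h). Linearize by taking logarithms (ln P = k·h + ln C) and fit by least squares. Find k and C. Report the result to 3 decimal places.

Linearized form: ln P = k·h + ln C. From the 4 transformed points,
Sums: Σh = 9.0000, Σ(h)² = 35.0000, Σln P = 12.3737, Σh·ln P = 36.2866.
Normal system: [[35.0000, 9.0000]; [9.0000, 4]]·[k, ln C]ᵀ = [36.2866, 12.3737]ᵀ.
Slope k = (n·Σh·ln P − Σh·Σln P)/(n·Σ(h)² − (Σh)²) = (4·36.2866 − 9.0000·12.3737)/59.0000 = 0.57260; ln C = (Σln P − k·Σh)/n = 1.80508, so C = exp(1.80508) = 6.08046.

k = 0.573, C = 6.080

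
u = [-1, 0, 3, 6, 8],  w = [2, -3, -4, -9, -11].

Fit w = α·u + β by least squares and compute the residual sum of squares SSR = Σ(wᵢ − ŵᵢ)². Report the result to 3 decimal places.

Entries of XᵀX: Σu·u = 110, Σu = 16, Σ1 = 5.
And Σu·w = -156, Σw = -25.
Eliminating β: 5·(row 1) − 16·(row 2) gives 294·α = 5·(-156) − 16·(-25) = -380, so α = -190/147.
Then β = ((-25) − 16·(-190/147))/5 = -127/147.
Residuals: 11/7, -314/147, 109/147, -8/21, 10/49; SSR = 1142/147.

SSR = 7.769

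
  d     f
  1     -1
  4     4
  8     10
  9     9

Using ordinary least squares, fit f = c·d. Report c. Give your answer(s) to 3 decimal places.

Entries of MᵀM: Σd·d = 162.
For Mᵀf: Σd·f = 176.
c = 176/162 = 1.08642.

c = 1.086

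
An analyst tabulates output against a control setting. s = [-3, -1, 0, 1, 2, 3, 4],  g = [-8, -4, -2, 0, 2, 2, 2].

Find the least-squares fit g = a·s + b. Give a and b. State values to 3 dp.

From the data, Σs·s = 40, Σs = 6, Σ1 = 7.
Moment sums: Σs·g = 46, Σg = -8.
So AᵀA·[a, b]ᵀ = Aᵀg: [[40, 6]; [6, 7]]·[a, b]ᵀ = [46, -8]ᵀ.
Δ = 40·7 − 6² = 244.
a = (46·7 − 6·(-8))/244 = 185/122; b = (40·(-8) − 6·46)/244 = -149/61.

a = 1.516, b = -2.443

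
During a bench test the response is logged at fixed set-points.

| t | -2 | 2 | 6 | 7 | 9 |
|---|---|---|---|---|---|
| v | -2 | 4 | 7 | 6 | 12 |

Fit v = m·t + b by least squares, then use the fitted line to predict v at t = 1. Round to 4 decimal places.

The normal equations are: 174·m + 22·b = 204;  22·m + 5·b = 27.
(Σt·t = 174, Σt = 22, Σ1 = 5, Σt·v = 204, Σv = 27.)
Eliminating b: 5·(row 1) − 22·(row 2) gives 386·m = 5·204 − 22·27 = 426, so m = 213/193.
Then b = (27 − 22·(213/193))/5 = 105/193.
At t = 1: v̂ = (213/193)·(1) + (105/193)·(1) = 318/193.

v̂ = 1.6477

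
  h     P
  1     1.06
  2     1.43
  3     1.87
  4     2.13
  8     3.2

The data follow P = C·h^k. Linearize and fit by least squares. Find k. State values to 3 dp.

Let Y = ln P. Fitting Y = k·ln h + ln C by least squares:
Σln h = 5.2575, Σ(ln h)² = 7.9333, Σln P = 2.9612, Σln h·ln P = 4.4025.
Equations: 7.9333·k + 5.2575·ln C = 4.4025;  5.2575·k + 5·ln C = 2.9612.
Δ = 7.9333·5 − (5.2575)² = 12.0252; k = (4.4025·5 − 5.2575·2.9612)/12.0252 = 0.53589, ln C = (7.9333·2.9612 − 5.2575·4.4025)/12.0252 = 0.02874.

k = 0.536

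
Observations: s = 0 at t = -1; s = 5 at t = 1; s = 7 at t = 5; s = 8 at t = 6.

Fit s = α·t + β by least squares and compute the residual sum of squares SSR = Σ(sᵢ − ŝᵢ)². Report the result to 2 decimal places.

SSR = 4.75

Normal-equation sums: Σt·t = 63, Σt = 11, Σ1 = 4.
Right-hand side: Σt·s = 88, Σs = 20.
So XᵀX·[α, β]ᵀ = Xᵀs: [[63, 11]; [11, 4]]·[α, β]ᵀ = [88, 20]ᵀ.
Determinant 63·4 − 11² = 131.
α = (88·4 − 11·20)/131 = 132/131; β = (63·20 − 11·88)/131 = 292/131.
Residuals: -160/131, 231/131, -35/131, -36/131; SSR = 622/131.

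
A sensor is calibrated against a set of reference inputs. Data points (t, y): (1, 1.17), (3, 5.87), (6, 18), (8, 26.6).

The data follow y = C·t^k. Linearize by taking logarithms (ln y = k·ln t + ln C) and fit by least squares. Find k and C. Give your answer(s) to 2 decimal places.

k = 1.51, C = 1.16

With ln yᵢ as the transformed response and ln tᵢ as the regressor:
Σln t = 4.9698, Σ(ln t)² = 8.7414, Σln y = 8.0981, Σln t·ln y = 13.9457.
Equations: 8.7414·k + 4.9698·ln C = 13.9457;  4.9698·k + 4·ln C = 8.0981.
Δ = 8.7414·4 − (4.9698)² = 10.2667; k = (13.9457·4 − 4.9698·8.0981)/10.2667 = 1.51330, ln C = (8.7414·8.0981 − 4.9698·13.9457)/10.2667 = 0.14433, so C = exp(0.14433) = 1.15527.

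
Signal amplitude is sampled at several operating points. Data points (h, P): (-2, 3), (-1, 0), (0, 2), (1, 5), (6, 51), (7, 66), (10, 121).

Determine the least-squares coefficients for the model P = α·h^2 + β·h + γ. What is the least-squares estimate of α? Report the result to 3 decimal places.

α = 0.969

The normal equations are: 13715·α + 1551·β + 191·γ = 17187;  1551·α + 191·β + 21·γ = 1977;  191·α + 21·β + 7·γ = 248.
(Σh^2·h^2 = 13715, Σh^2·h = 1551, Σh^2 = 191, Σh·h = 191, Σh = 21, Σ1 = 7, Σh^2·P = 17187, Σh·P = 1977, ΣP = 248.)
Inverting the 3×3 Gram matrix, [α, β, γ]ᵀ = [447665/461842, 1028397/461842, 531176/230921]ᵀ.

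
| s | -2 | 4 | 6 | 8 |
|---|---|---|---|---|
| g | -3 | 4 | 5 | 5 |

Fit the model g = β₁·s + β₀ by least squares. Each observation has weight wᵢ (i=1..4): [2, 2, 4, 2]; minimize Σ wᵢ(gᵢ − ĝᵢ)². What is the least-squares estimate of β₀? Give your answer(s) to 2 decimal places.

Normal-equation sums: Σwᵢ·s·s = 312, Σwᵢ·s = 44, Σwᵢ·1 = 10.
For AᵀWg: Σwᵢ·s·g = 244, Σwᵢ·g = 32.
So AᵀWA·[β₁, β₀]ᵀ = AᵀWg: [[312, 44]; [44, 10]]·[β₁, β₀]ᵀ = [244, 32]ᵀ.
Eliminating β₀: 10·(row 1) − 44·(row 2) gives 1184·β₁ = 10·244 − 44·32 = 1032, so β₁ = 129/148.
Then β₀ = (32 − 44·(129/148))/10 = -47/74.

β₀ = -0.64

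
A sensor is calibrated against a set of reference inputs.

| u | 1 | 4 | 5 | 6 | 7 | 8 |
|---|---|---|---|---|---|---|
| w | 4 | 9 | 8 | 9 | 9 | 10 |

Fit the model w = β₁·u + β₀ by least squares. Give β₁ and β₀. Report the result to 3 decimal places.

With design matrix X, XᵀX = [[191, 31]; [31, 6]] and Xᵀw = [277, 49]ᵀ.
Δ = 191·6 − 31² = 185.
β₁ = (277·6 − 31·49)/185 = 143/185; β₀ = (191·49 − 31·277)/185 = 772/185.

β₁ = 0.773, β₀ = 4.173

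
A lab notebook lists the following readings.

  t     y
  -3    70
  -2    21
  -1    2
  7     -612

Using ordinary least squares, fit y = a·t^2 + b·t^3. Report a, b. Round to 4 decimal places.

a = 1.6338, b = -2.0177

From the data, Σt^2·t^2 = 2499, Σt^2·t^3 = 16531, Σt^3·t^3 = 118443.
For Mᵀy: Σt^2·y = -29272, Σt^3·y = -211976.
So MᵀM·[a, b]ᵀ = Mᵀy: [[2499, 16531]; [16531, 118443]]·[a, b]ᵀ = [-29272, -211976]ᵀ.
Δ = 2499·118443 − 16531² = 22715096.
a = ((-29272)·118443 − 16531·(-211976))/22715096 = 4638970/2839387; b = (2499·(-211976) − 16531·(-29272))/22715096 = -5729074/2839387.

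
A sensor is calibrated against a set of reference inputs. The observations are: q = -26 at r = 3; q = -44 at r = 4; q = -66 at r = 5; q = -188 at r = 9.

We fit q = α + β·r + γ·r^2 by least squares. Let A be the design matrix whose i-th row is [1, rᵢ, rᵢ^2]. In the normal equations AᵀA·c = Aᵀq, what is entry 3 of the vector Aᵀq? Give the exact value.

-17816

Entry 3 ↔ basis r^2, so (Aᵀq)_{3} = Σᵢ (r^2)·qᵢ = (9)·(-26) + (16)·(-44) + (25)·(-66) + (81)·(-188) = -17816.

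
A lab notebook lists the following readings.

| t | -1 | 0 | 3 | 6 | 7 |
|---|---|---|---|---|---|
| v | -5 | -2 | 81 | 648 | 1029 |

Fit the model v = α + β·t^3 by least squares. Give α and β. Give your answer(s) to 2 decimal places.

Compute the Gram sums: Σ1 = 5, Σt^3 = 585, Σt^3·t^3 = 165035.
Right-hand side: Σv = 1751, Σt^3·v = 495107.
So AᵀA·[α, β]ᵀ = Aᵀv: [[5, 585]; [585, 165035]]·[α, β]ᵀ = [1751, 495107]ᵀ.
Δ = 5·165035 − 585² = 482950.
α = (1751·165035 − 585·495107)/482950 = -5087/3715; β = (5·495107 − 585·1751)/482950 = 29024/9659.

α = -1.37, β = 3.00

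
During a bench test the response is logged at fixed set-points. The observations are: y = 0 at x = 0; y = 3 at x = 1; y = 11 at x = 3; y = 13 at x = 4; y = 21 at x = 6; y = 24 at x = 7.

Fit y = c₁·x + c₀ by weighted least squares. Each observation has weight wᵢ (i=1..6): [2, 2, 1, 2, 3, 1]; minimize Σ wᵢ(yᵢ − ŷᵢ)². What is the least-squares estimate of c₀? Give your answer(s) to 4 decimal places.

c₀ = -0.2407

Forming MᵀWM = [[200, 38]; [38, 11]] and MᵀWy = [689, 130]ᵀ gives MᵀWM·[c₁, c₀]ᵀ = MᵀWy.
Δ = 200·11 − 38² = 756.
c₁ = (689·11 − 38·130)/756 = 377/108; c₀ = (200·130 − 38·689)/756 = -13/54.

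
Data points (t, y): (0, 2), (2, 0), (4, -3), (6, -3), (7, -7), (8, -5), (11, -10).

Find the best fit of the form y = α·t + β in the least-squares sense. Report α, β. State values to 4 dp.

α = -1.0495, β = 1.9829

Sums needed: Σt·t = 290, Σt = 38, Σ1 = 7.
And Σt·y = -229, Σy = -26.
So MᵀM·[α, β]ᵀ = Mᵀy: [[290, 38]; [38, 7]]·[α, β]ᵀ = [-229, -26]ᵀ.
det = 290·7 − 38² = 586.
α = ((-229)·7 − 38·(-26))/586 = -615/586; β = (290·(-26) − 38·(-229))/586 = 581/293.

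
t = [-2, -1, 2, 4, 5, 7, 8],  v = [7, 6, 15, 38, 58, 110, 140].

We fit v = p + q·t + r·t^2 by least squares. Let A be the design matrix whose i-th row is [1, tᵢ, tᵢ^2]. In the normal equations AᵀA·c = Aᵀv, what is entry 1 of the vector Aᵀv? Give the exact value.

Entry 1 ↔ basis 1, so (Aᵀv)_{1} = Σᵢ vᵢ = (1)·(7) + (1)·(6) + (1)·(15) + (1)·(38) + (1)·(58) + (1)·(110) + (1)·(140) = 374.

374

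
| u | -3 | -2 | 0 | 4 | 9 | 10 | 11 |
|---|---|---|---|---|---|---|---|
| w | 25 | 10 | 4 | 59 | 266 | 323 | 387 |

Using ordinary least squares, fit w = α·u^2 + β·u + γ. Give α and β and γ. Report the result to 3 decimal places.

The normal system AᵀA·[α, β, γ]ᵀ = Aᵀw is [[31555, 3089, 331]; [3089, 331, 29]; [331, 29, 7]]·[α, β, γ]ᵀ = [101882, 10022, 1074]ᵀ.
Inverting the 3×3 Gram matrix, [α, β, γ]ᵀ = [58436/19581, 124352/58743, 208118/58743]ᵀ.

α = 2.984, β = 2.117, γ = 3.543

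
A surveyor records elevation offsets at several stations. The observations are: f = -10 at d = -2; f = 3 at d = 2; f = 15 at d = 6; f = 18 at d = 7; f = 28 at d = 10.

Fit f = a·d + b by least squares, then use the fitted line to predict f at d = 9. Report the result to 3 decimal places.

The normal equations are: 193·a + 23·b = 522;  23·a + 5·b = 54.
(Σd·d = 193, Σd = 23, Σ1 = 5, Σd·f = 522, Σf = 54.)
Determinant 193·5 − 23² = 436.
a = (522·5 − 23·54)/436 = 342/109; b = (193·54 − 23·522)/436 = -396/109.
At d = 9: f̂ = (342/109)·(9) + (-396/109)·(1) = 2682/109.

f̂ = 24.606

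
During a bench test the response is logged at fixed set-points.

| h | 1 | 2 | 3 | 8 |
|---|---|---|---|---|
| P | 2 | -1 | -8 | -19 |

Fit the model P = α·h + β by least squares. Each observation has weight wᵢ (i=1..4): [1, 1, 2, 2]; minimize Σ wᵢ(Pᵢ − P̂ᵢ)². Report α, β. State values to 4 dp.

Forming XᵀWX = [[151, 25]; [25, 6]] and XᵀWP = [-352, -53]ᵀ gives XᵀWX·[α, β]ᵀ = XᵀWP.
Eliminating β: 6·(row 1) − 25·(row 2) gives 281·α = 6·(-352) − 25·(-53) = -787, so α = -787/281.
Then β = ((-53) − 25·(-787/281))/6 = 797/281.

α = -2.8007, β = 2.8363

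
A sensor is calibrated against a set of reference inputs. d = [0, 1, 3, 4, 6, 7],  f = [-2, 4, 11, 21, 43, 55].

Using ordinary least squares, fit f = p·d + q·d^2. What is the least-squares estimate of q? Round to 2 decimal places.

The normal equations are: 111·p + 651·q = 764;  651·p + 4035·q = 4682.
Eliminating q: 4035·(row 1) − 651·(row 2) gives 24084·p = 4035·764 − 651·4682 = 34758, so p = 1931/1338.
Then q = (4682 − 651·(1931/1338))/4035 = 1241/1338.

q = 0.93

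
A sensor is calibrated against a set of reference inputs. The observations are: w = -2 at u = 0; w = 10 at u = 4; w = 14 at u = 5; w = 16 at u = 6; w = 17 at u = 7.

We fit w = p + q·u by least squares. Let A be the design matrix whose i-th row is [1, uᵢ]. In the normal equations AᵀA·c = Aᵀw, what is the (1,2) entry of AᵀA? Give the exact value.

Row 1 ↔ basis 1, column 2 ↔ basis u, so (AᵀA)_{1,2} = Σᵢ u = (1)·(0) + (1)·(4) + (1)·(5) + (1)·(6) + (1)·(7) = 22.

22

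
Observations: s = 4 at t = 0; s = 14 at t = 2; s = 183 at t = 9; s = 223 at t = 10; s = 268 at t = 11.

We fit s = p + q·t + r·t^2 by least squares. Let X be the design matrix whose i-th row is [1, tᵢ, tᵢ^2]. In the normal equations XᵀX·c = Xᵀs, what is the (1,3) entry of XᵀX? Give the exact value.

Row 1 ↔ basis 1, column 3 ↔ basis t^2, so (XᵀX)_{1,3} = Σᵢ t^2 = (1)·(0) + (1)·(4) + (1)·(81) + (1)·(100) + (1)·(121) = 306.

306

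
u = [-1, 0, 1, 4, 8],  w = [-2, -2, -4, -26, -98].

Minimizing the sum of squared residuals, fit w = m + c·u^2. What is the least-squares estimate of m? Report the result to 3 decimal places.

Normal-equation sums: Σ1 = 5, Σu^2 = 82, Σu^2·u^2 = 4354.
Right-hand side: Σw = -132, Σu^2·w = -6694.
det = 5·4354 − 82² = 15046.
m = ((-132)·4354 − 82·(-6694))/15046 = -12910/7523; c = (5·(-6694) − 82·(-132))/15046 = -11323/7523.

m = -1.716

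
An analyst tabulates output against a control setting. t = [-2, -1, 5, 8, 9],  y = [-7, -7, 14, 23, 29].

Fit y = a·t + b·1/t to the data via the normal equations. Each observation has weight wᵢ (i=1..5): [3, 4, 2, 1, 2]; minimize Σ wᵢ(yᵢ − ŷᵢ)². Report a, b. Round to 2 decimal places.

a = 2.99, b = 3.60

Setting ∂/∂a … = 0 gives: 292·a + 12·b = 916;  12·a + (631193/129600)·b = 19231/360.
det = 292·(631193/129600) − 12² = 41411489/32400.
a = (916·(631193/129600) − 12·(19231/360))/(41411489/32400) = 123773717/41411489; b = (292·(19231/360) − 12·916)/(41411489/32400) = 149249880/41411489.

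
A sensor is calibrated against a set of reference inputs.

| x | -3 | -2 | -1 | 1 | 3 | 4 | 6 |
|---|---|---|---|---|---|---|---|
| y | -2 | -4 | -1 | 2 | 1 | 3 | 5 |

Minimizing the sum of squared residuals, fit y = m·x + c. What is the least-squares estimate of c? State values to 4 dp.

Compute the Gram sums: Σx·x = 76, Σx = 8, Σ1 = 7.
Moment sums: Σx·y = 62, Σy = 4.
So MᵀM·[m, c]ᵀ = Mᵀy: [[76, 8]; [8, 7]]·[m, c]ᵀ = [62, 4]ᵀ.
det = 76·7 − 8² = 468.
m = (62·7 − 8·4)/468 = 67/78; c = (76·4 − 8·62)/468 = -16/39.

c = -0.4103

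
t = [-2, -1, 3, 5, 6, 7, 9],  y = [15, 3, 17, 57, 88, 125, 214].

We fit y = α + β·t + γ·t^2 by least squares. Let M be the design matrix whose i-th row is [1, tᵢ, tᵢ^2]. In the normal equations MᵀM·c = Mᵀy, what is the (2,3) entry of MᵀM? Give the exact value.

1431

Row 2 ↔ basis t, column 3 ↔ basis t^2, so (MᵀM)_{2,3} = Σᵢ (t)·(t^2) = (-2)·(4) + (-1)·(1) + (3)·(9) + (5)·(25) + (6)·(36) + (7)·(49) + (9)·(81) = 1431.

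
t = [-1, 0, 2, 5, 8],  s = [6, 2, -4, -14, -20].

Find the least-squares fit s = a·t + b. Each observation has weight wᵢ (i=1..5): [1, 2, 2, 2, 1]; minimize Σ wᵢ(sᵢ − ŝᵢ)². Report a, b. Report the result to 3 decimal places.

From the data, Σwᵢ·t·t = 123, Σwᵢ·t = 21, Σwᵢ·1 = 8.
And Σwᵢ·t·s = -322, Σwᵢ·s = -46.
Δ = 123·8 − 21² = 543.
a = ((-322)·8 − 21·(-46))/543 = -1610/543; b = (123·(-46) − 21·(-322))/543 = 368/181.

a = -2.965, b = 2.033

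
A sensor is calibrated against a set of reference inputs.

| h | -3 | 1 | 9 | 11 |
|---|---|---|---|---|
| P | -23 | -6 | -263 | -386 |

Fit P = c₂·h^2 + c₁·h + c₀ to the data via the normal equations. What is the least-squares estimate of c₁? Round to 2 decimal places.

From the data, Σh^2·h^2 = 21284, Σh^2·h = 2034, Σh^2 = 212, Σh·h = 212, Σh = 18, Σ1 = 4.
And Σh^2·P = -68222, Σh·P = -6550, ΣP = -678.
So MᵀM·[c₂, c₁, c₀]ᵀ = MᵀP: [[21284, 2034, 212]; [2034, 212, 18]; [212, 18, 4]]·[c₂, c₁, c₀]ᵀ = [-68222, -6550, -678]ᵀ.
Inverting the 3×3 Gram matrix, [c₂, c₁, c₀]ᵀ = [-56351/18736, -4483/2342, -27761/18736]ᵀ.

c₁ = -1.91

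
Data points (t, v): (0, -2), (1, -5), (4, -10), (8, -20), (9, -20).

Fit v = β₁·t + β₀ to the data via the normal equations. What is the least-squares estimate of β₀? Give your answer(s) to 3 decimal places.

β₀ = -2.344

Compute the Gram sums: Σt·t = 162, Σt = 22, Σ1 = 5.
And Σt·v = -385, Σv = -57.
XᵀX·[β₁, β₀]ᵀ = Xᵀv becomes [[162, 22]; [22, 5]]·[β₁, β₀]ᵀ = [-385, -57]ᵀ.
det = 162·5 − 22² = 326.
β₁ = ((-385)·5 − 22·(-57))/326 = -671/326; β₀ = (162·(-57) − 22·(-385))/326 = -382/163.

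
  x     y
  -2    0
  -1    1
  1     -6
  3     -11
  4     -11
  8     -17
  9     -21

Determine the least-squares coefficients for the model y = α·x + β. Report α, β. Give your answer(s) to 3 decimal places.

α = -1.916, β = -3.265

From the data, Σx·x = 176, Σx = 22, Σ1 = 7.
Right-hand side: Σx·y = -409, Σy = -65.
Normal equations: [[176, 22]; [22, 7]]·[α, β]ᵀ = [-409, -65]ᵀ.
Determinant 176·7 − 22² = 748.
α = ((-409)·7 − 22·(-65))/748 = -1433/748; β = (176·(-65) − 22·(-409))/748 = -111/34.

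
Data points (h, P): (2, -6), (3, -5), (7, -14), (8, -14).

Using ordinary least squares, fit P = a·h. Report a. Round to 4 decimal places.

XᵀX·[a]ᵀ = XᵀP reads: 126·a = -237.
Hence a = -237 / 126 ≈ -1.88095.

a = -1.8810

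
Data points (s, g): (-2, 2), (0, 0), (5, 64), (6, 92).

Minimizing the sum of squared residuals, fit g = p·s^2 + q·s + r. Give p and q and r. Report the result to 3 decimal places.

Forming MᵀM = [[1937, 333, 65]; [333, 65, 9]; [65, 9, 4]] and Mᵀg = [4920, 868, 158]ᵀ gives MᵀM·[p, q, r]ᵀ = Mᵀg.
Inverting the 3×3 Gram matrix, [p, q, r]ᵀ = [9565/4538, 12055/4538, -1652/2269]ᵀ.

p = 2.108, q = 2.656, r = -0.728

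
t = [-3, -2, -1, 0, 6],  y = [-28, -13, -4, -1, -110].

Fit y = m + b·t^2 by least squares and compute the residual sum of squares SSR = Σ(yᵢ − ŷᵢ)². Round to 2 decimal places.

SSR = 0.04

The normal system AᵀA·[m, b]ᵀ = Aᵀy is [[5, 50]; [50, 1394]]·[m, b]ᵀ = [-156, -4268]ᵀ.
det = 5·1394 − 50² = 4470.
m = ((-156)·1394 − 50·(-4268))/4470 = -2032/2235; b = (5·(-4268) − 50·(-156))/4470 = -1354/447.
Residuals: 382/2235, 19/745, -46/745, -203/2235, -98/2235; SSR = 98/2235.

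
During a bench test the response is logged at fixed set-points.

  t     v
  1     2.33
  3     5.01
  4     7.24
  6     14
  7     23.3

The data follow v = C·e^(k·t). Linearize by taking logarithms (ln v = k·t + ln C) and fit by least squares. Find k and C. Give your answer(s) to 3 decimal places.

Linearized form: ln v = k·t + ln C. From the 5 transformed points,
Over the data: Σt = 21.0000, Σ(t)² = 111.0000, Σln v = 10.2244, Σt·ln v = 51.4722.
Normal system: [[111.0000, 21.0000]; [21.0000, 5]]·[k, ln C]ᵀ = [51.4722, 10.2244]ᵀ.
Δ = 111.0000·5 − (21.0000)² = 114.0000; k = (51.4722·5 − 21.0000·10.2244)/114.0000 = 0.37410, ln C = (111.0000·10.2244 − 21.0000·51.4722)/114.0000 = 0.47365, so C = exp(0.47365) = 1.60585.

k = 0.374, C = 1.606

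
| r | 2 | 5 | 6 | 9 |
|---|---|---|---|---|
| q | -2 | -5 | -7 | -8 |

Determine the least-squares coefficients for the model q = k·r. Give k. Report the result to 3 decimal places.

Compute the Gram sums: Σr·r = 146.
And Σr·q = -143.
So MᵀM·[k]ᵀ = Mᵀq: [[146]]·[k]ᵀ = [-143]ᵀ.
Hence k = -143 / 146 ≈ -0.979452.

k = -0.979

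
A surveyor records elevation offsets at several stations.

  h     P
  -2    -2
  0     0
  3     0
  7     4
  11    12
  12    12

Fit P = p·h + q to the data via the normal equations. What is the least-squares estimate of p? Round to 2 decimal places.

Compute the Gram sums: Σh·h = 327, Σh = 31, Σ1 = 6.
For MᵀP: Σh·P = 308, ΣP = 26.
det = 327·6 − 31² = 1001.
p = (308·6 − 31·26)/1001 = 1042/1001; q = (327·26 − 31·308)/1001 = -1046/1001.

p = 1.04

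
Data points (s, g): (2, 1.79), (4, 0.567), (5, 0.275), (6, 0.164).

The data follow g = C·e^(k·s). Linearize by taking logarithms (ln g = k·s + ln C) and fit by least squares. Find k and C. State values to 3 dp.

k = -0.606, C = 6.070

Taking logs, ln g = k·s + ln C, so regress ln g on s.
XᵀX = [[81.0000, 17.0000]; [17.0000, 4]], rhs = [-18.4074, -3.0841]ᵀ  (here Σs = 17.0000, Σ(s)² = 81.0000, Σln g = -3.0841, Σs·ln g = -18.4074).
Δ = 81.0000·4 − (17.0000)² = 35.0000; k = (-18.4074·4 − 17.0000·-3.0841)/35.0000 = -0.60573, ln C = (81.0000·-3.0841 − 17.0000·-18.4074)/35.0000 = 1.80336, so C = exp(1.80336) = 6.07001.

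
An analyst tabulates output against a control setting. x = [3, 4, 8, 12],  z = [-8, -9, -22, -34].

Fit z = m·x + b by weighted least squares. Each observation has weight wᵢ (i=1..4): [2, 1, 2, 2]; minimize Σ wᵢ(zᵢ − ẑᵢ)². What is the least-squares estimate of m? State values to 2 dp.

m = -2.94

From the data, Σwᵢ·x·x = 450, Σwᵢ·x = 50, Σwᵢ·1 = 7.
For MᵀWz: Σwᵢ·x·z = -1252, Σwᵢ·z = -137.
MᵀWM·[m, b]ᵀ = MᵀWz becomes [[450, 50]; [50, 7]]·[m, b]ᵀ = [-1252, -137]ᵀ.
det = 450·7 − 50² = 650.
m = ((-1252)·7 − 50·(-137))/650 = -957/325; b = (450·(-137) − 50·(-1252))/650 = 19/13.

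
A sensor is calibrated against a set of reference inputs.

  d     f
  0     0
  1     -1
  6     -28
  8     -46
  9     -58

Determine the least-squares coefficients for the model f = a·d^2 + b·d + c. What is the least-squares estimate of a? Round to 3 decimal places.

Forming MᵀM = [[11954, 1458, 182]; [1458, 182, 24]; [182, 24, 5]] and Mᵀf = [-8651, -1059, -133]ᵀ gives MᵀM·[a, b, c]ᵀ = Mᵀf.
Inverting the 3×3 Gram matrix, [a, b, c]ᵀ = [-5435/9042, -1564/1507, 1180/4521]ᵀ.

a = -0.601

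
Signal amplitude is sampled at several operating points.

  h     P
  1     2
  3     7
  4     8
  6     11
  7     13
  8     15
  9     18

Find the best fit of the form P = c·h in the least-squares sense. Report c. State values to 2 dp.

c = 1.93

The normal equations are: 256·c = 494.
(Σh·h = 256, Σh·P = 494.)
Hence c = 494 / 256 ≈ 1.92969.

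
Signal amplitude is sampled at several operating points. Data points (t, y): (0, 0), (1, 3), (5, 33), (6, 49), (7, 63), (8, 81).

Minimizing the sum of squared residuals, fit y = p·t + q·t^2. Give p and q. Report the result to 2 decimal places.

From the data, Σt·t = 175, Σt·t^2 = 1197, Σt^2·t^2 = 8419.
For Mᵀy: Σt·y = 1551, Σt^2·y = 10863.
Normal equations: [[175, 1197]; [1197, 8419]]·[p, q]ᵀ = [1551, 10863]ᵀ.
Determinant 175·8419 − 1197² = 40516.
p = (1551·8419 − 1197·10863)/40516 = 27429/20258; q = (175·10863 − 1197·1551)/40516 = 3177/2894.

p = 1.35, q = 1.10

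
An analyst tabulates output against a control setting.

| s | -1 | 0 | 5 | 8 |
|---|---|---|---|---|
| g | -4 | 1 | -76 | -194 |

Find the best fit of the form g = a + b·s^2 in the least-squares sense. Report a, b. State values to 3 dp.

a = -0.028, b = -3.032

Forming XᵀX = [[4, 90]; [90, 4722]] and Xᵀg = [-273, -14320]ᵀ gives XᵀX·[a, b]ᵀ = Xᵀg.
Δ = 4·4722 − 90² = 10788.
a = ((-273)·4722 − 90·(-14320))/10788 = -51/1798; b = (4·(-14320) − 90·(-273))/10788 = -16355/5394.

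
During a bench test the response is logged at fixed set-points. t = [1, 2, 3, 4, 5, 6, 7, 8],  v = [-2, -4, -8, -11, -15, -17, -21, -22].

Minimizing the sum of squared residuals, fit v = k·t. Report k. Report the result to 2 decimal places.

Normal-equation sums: Σt·t = 204.
For Aᵀv: Σt·v = -578.
k = (-578)/204 = -2.83333.

k = -2.83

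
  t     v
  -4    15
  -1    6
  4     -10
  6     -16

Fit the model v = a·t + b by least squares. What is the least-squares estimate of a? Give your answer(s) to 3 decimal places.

XᵀX·[a, b]ᵀ = Xᵀv reads: 69·a + 5·b = -202;  5·a + 4·b = -5.
Δ = 69·4 − 5² = 251.
a = ((-202)·4 − 5·(-5))/251 = -783/251; b = (69·(-5) − 5·(-202))/251 = 665/251.

a = -3.120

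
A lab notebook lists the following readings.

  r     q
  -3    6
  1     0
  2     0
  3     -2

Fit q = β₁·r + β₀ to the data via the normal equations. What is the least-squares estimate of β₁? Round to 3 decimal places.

MᵀM·[β₁, β₀]ᵀ = Mᵀq reads: 23·β₁ + 3·β₀ = -24;  3·β₁ + 4·β₀ = 4.
det = 23·4 − 3² = 83.
β₁ = ((-24)·4 − 3·4)/83 = -108/83; β₀ = (23·4 − 3·(-24))/83 = 164/83.

β₁ = -1.301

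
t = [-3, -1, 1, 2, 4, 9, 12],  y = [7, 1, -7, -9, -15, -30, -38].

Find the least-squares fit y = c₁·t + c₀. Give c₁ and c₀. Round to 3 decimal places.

c₁ = -2.999, c₀ = -2.717

Compute the Gram sums: Σt·t = 256, Σt = 24, Σ1 = 7.
For Mᵀy: Σt·y = -833, Σy = -91.
MᵀM·[c₁, c₀]ᵀ = Mᵀy becomes [[256, 24]; [24, 7]]·[c₁, c₀]ᵀ = [-833, -91]ᵀ.
Eliminating c₀: 7·(row 1) − 24·(row 2) gives 1216·c₁ = 7·(-833) − 24·(-91) = -3647, so c₁ = -3647/1216.
Then c₀ = ((-91) − 24·(-3647/1216))/7 = -413/152.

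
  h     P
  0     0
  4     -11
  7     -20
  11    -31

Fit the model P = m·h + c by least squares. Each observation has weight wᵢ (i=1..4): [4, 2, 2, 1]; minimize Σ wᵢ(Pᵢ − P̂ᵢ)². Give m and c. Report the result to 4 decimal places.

From the data, Σwᵢ·h·h = 251, Σwᵢ·h = 33, Σwᵢ·1 = 9.
For MᵀWP: Σwᵢ·h·P = -709, Σwᵢ·P = -93.
det = 251·9 − 33² = 1170.
m = ((-709)·9 − 33·(-93))/1170 = -184/65; c = (251·(-93) − 33·(-709))/1170 = 3/65.

m = -2.8308, c = 0.0462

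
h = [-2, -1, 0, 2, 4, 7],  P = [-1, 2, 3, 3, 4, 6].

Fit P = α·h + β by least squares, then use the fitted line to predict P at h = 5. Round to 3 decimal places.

Forming AᵀA = [[74, 10]; [10, 6]] and AᵀP = [64, 17]ᵀ gives AᵀA·[α, β]ᵀ = AᵀP.
det = 74·6 − 10² = 344.
α = (64·6 − 10·17)/344 = 107/172; β = (74·17 − 10·64)/344 = 309/172.
At h = 5: P̂ = (107/172)·(5) + (309/172)·(1) = 211/43.

P̂ = 4.907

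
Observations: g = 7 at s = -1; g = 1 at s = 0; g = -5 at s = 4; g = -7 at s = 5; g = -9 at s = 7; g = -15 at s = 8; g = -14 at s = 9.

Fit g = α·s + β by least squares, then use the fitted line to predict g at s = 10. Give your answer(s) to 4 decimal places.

ĝ = -16.8312

From the data, Σs·s = 236, Σs = 32, Σ1 = 7.
For Xᵀg: Σs·g = -371, Σg = -42.
Determinant 236·7 − 32² = 628.
α = ((-371)·7 − 32·(-42))/628 = -1253/628; β = (236·(-42) − 32·(-371))/628 = 490/157.
At s = 10: ĝ = (-1253/628)·(10) + (490/157)·(1) = -5285/314.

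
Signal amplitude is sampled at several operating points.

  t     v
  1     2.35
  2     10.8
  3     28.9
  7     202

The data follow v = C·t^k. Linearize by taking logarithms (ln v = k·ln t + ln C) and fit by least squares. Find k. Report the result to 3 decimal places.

Linearized form: ln v = k·ln t + ln C. From the 4 transformed points,
Sums: Σln t = 3.7377, Σ(ln t)² = 5.4740, Σln v = 11.9061, Σln t·ln v = 15.6743.
Normal system: [[5.4740, 3.7377]; [3.7377, 4]]·[k, ln C]ᵀ = [15.6743, 11.9061]ᵀ.
Solving (det = 7.9257): k = 2.29588, ln C = 0.83121.

k = 2.296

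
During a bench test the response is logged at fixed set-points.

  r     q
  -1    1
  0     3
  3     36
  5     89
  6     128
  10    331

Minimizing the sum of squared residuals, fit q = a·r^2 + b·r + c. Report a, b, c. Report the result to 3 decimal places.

a = 3.036, b = 2.602, c = 1.485

Sums needed: Σr^2·r^2 = 12003, Σr^2·r = 1367, Σr^2 = 171, Σr·r = 171, Σr = 23, Σ1 = 6.
Right-hand side: Σr^2·q = 40258, Σr·q = 4630, Σq = 588.
So MᵀM·[a, b, c]ᵀ = Mᵀq: [[12003, 1367, 171]; [1367, 171, 23]; [171, 23, 6]]·[a, b, c]ᵀ = [40258, 4630, 588]ᵀ.
Row-reducing yields a = 384089/126492, b = 109721/42164, c = 46972/31623.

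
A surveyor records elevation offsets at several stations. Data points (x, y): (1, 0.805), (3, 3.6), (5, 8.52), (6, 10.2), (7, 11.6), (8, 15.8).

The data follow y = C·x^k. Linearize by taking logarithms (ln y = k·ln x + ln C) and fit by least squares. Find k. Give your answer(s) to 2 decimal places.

Let Y = ln y. Fitting Y = k·ln x + ln C by least squares:
XᵀX = [[15.1183, 8.5252]; [8.5252, 6]], rhs = [19.5252, 10.7398]ᵀ  (here Σln x = 8.5252, Σ(ln x)² = 15.1183, Σln y = 10.7398, Σln x·ln y = 19.5252).
Δ = 15.1183·6 − (8.5252)² = 18.0313; k = (19.5252·6 − 8.5252·10.7398)/18.0313 = 1.41933, ln C = (15.1183·10.7398 − 8.5252·19.5252)/18.0313 = -0.22670.

k = 1.42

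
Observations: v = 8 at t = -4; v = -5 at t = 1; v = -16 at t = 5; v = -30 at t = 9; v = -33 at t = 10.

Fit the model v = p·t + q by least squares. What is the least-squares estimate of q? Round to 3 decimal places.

The normal equations are: 223·p + 21·q = -717;  21·p + 5·q = -76.
(Σt·t = 223, Σt = 21, Σ1 = 5, Σt·v = -717, Σv = -76.)
Eliminating q: 5·(row 1) − 21·(row 2) gives 674·p = 5·(-717) − 21·(-76) = -1989, so p = -1989/674.
Then q = ((-76) − 21·(-1989/674))/5 = -1891/674.

q = -2.806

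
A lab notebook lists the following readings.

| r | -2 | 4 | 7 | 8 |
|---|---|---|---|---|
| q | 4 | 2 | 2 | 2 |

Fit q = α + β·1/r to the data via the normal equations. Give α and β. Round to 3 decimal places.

Forming AᵀA = [[4, 1/56]; [1/56, 1093/3136]] and Aᵀq = [10, -27/28]ᵀ gives AᵀA·[α, β]ᵀ = Aᵀq.
Determinant 4·(1093/3136) − (1/56)² = 4371/3136.
α = (10·(1093/3136) − (1/56)·(-27/28))/(4371/3136) = 10984/4371; β = (4·(-27/28) − (1/56)·10)/(4371/3136) = -12656/4371.

α = 2.513, β = -2.895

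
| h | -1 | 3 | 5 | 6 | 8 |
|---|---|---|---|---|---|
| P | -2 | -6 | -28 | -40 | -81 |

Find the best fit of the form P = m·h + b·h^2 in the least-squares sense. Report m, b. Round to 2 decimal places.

XᵀX·[m, b]ᵀ = XᵀP reads: 135·m + 879·b = -1044;  879·m + 6099·b = -7380.
Eliminating b: 6099·(row 1) − 879·(row 2) gives 50724·m = 6099·(-1044) − 879·(-7380) = 119664, so m = 3324/1409.
Then b = ((-7380) − 879·(3324/1409))/6099 = -2184/1409.

m = 2.36, b = -1.55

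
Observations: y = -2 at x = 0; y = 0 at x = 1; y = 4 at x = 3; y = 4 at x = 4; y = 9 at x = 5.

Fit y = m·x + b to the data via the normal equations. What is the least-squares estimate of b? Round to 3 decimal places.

b = -2.140

Entries of MᵀM: Σx·x = 51, Σx = 13, Σ1 = 5.
And Σx·y = 73, Σy = 15.
So MᵀM·[m, b]ᵀ = Mᵀy: [[51, 13]; [13, 5]]·[m, b]ᵀ = [73, 15]ᵀ.
Eliminating b: 5·(row 1) − 13·(row 2) gives 86·m = 5·73 − 13·15 = 170, so m = 85/43.
Then b = (15 − 13·(85/43))/5 = -92/43.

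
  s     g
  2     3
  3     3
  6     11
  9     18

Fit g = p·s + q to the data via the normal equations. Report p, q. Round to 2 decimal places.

p = 2.27, q = -2.58

Normal-equation sums: Σs·s = 130, Σs = 20, Σ1 = 4.
Moment sums: Σs·g = 243, Σg = 35.
Determinant 130·4 − 20² = 120.
p = (243·4 − 20·35)/120 = 34/15; q = (130·35 − 20·243)/120 = -31/12.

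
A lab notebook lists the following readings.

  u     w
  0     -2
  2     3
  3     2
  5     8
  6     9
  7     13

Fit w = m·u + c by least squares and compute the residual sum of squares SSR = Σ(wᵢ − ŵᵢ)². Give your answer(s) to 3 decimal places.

SSR = 6.813

From the data, Σu·u = 123, Σu = 23, Σ1 = 6.
Moment sums: Σu·w = 197, Σw = 33.
Normal equations: [[123, 23]; [23, 6]]·[m, c]ᵀ = [197, 33]ᵀ.
Determinant 123·6 − 23² = 209.
m = (197·6 − 23·33)/209 = 423/209; c = (123·33 − 23·197)/209 = -472/209.
Residuals: 54/209, 23/19, -379/209, 29/209, -185/209, 12/11; SSR = 1424/209.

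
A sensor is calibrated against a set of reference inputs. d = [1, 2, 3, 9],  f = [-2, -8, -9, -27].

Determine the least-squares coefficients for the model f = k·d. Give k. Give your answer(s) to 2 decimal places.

Normal-equation sums: Σd·d = 95.
Moment sums: Σd·f = -288.
k = (-288)/95 = -3.03158.

k = -3.03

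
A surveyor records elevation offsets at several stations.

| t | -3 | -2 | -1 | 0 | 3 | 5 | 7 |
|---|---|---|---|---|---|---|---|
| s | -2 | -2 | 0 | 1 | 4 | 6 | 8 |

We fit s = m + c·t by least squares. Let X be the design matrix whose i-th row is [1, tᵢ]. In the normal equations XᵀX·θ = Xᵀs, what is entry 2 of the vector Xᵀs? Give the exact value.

Entry 2 ↔ basis t, so (Xᵀs)_{2} = Σᵢ (t)·sᵢ = (-3)·(-2) + (-2)·(-2) + (-1)·(0) + (0)·(1) + (3)·(4) + (5)·(6) + (7)·(8) = 108.

108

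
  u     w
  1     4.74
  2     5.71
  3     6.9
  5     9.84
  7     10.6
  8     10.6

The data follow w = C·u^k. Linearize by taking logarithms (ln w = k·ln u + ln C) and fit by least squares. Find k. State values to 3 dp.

k = 0.427

With ln wᵢ as the transformed response and ln uᵢ as the regressor:
XᵀX = [[12.3883, 7.4265]; [7.4265, 6]], rhs = [16.5128, 12.2379]ᵀ  (here Σln u = 7.4265, Σ(ln u)² = 12.3883, Σln w = 12.2379, Σln u·ln w = 16.5128).
Slope k = (n·Σln u·ln w − Σln u·Σln w)/(n·Σ(ln u)² − (Σln u)²) = (6·16.5128 − 7.4265·12.2379)/19.1764 = 0.42714; ln C = (Σln w − k·Σln u)/n = 1.51096.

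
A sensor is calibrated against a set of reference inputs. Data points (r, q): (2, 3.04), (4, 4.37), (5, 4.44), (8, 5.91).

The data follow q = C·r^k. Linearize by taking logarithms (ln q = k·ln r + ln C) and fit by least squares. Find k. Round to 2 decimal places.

k = 0.47

Let Y = ln q. Fitting Y = k·ln r + ln C by least squares:
Sums: Σln r = 5.7683, Σ(ln r)² = 9.3166, Σln q = 5.8539, Σln r·ln q = 8.9087.
Normal system: [[9.3166, 5.7683]; [5.7683, 4]]·[k, ln C]ᵀ = [8.9087, 5.8539]ᵀ.
Δ = 9.3166·4 − (5.7683)² = 3.9930; k = (8.9087·4 − 5.7683·5.8539)/3.9930 = 0.46768, ln C = (9.3166·5.8539 − 5.7683·8.9087)/3.9930 = 0.78905.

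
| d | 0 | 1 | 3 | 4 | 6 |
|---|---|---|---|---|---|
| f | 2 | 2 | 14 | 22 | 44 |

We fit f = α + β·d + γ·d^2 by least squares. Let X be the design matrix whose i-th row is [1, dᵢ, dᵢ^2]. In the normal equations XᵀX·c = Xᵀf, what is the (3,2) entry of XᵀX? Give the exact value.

Row 3 ↔ basis d^2, column 2 ↔ basis d, so (XᵀX)_{3,2} = Σᵢ (d^2)·(d) = (0)·(0) + (1)·(1) + (9)·(3) + (16)·(4) + (36)·(6) = 308.

308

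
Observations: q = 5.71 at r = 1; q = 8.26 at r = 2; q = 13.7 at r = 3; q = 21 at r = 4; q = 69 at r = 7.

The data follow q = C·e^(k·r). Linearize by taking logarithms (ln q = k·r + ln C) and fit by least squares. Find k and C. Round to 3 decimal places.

k = 0.419, C = 3.762

Taking logs, ln q = k·r + ln C, so regress ln q on r.
AᵀA = [[79.0000, 17.0000]; [17.0000, 5]], rhs = [55.6341, 13.7497]ᵀ  (here Σr = 17.0000, Σ(r)² = 79.0000, Σln q = 13.7497, Σr·ln q = 55.6341).
Δ = 79.0000·5 − (17.0000)² = 106.0000; k = (55.6341·5 − 17.0000·13.7497)/106.0000 = 0.41911, ln C = (79.0000·13.7497 − 17.0000·55.6341)/106.0000 = 1.32495, so C = exp(1.32495) = 3.76198.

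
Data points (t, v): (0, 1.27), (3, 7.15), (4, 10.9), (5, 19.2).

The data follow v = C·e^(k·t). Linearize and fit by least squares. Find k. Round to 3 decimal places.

k = 0.542

Let Y = ln v. Fitting Y = k·t + ln C by least squares:
XᵀX = [[50.0000, 12.0000]; [12.0000, 4]], rhs = [30.2309, 7.5498]ᵀ  (here Σt = 12.0000, Σ(t)² = 50.0000, Σln v = 7.5498, Σt·ln v = 30.2309).
Slope k = (n·Σt·ln v − Σt·Σln v)/(n·Σ(t)² − (Σt)²) = (4·30.2309 − 12.0000·7.5498)/56.0000 = 0.54154; ln C = (Σln v − k·Σt)/n = 0.26284.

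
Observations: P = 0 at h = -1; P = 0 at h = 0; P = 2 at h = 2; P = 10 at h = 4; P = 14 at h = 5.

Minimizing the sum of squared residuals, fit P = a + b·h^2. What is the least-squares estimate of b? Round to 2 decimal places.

b = 0.59

Forming MᵀM = [[5, 46]; [46, 898]] and MᵀP = [26, 518]ᵀ gives MᵀM·[a, b]ᵀ = MᵀP.
Eliminating b: 898·(row 1) − 46·(row 2) gives 2374·a = 898·26 − 46·518 = -480, so a = -240/1187.
Then b = (518 − 46·(-240/1187))/898 = 697/1187.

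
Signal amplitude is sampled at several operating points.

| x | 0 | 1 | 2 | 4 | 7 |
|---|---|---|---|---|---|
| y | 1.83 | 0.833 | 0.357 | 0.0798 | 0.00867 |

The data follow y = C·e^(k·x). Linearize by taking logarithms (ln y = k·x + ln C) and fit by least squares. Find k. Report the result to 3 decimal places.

Let Y = ln y. Fitting Y = k·x + ln C by least squares:
Σx = 14.0000, Σ(x)² = 70.0000, Σln y = -7.8845, Σx·ln y = -45.5909.
Equations: 70.0000·k + 14.0000·ln C = -45.5909;  14.0000·k + 5·ln C = -7.8845.
Slope k = (n·Σx·ln y − Σx·Σln y)/(n·Σ(x)² − (Σx)²) = (5·-45.5909 − 14.0000·-7.8845)/154.0000 = -0.76345; ln C = (Σln y − k·Σx)/n = 0.56074.

k = -0.763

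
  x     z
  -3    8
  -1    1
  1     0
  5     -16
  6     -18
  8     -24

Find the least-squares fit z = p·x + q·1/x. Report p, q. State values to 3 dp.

The normal equations are: 136·p + 6·q = -405;  6·p + (31601/14400)·q = -193/15.
(Σx·x = 136, Σx·1/x = 6, Σ1/x·1/x = 31601/14400, Σx·z = -405, Σ1/x·z = -193/15.)
Eliminating q: (31601/14400)·(row 1) − 6·(row 2) gives (472417/1800)·p = (31601/14400)·(-405) − 6·(-193/15) = -51941/64, so p = -11686725/3779336.
Then q = ((-193/15) − 6·(-11686725/3779336))/(31601/14400) = 1224240/472417.

p = -3.092, q = 2.591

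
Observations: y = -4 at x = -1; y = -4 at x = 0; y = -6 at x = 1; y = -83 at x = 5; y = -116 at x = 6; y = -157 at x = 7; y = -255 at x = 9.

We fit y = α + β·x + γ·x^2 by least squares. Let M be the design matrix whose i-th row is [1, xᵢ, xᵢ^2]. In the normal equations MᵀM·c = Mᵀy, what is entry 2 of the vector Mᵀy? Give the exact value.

-4507

Entry 2 ↔ basis x, so (Mᵀy)_{2} = Σᵢ (x)·yᵢ = (-1)·(-4) + (0)·(-4) + (1)·(-6) + (5)·(-83) + (6)·(-116) + (7)·(-157) + (9)·(-255) = -4507.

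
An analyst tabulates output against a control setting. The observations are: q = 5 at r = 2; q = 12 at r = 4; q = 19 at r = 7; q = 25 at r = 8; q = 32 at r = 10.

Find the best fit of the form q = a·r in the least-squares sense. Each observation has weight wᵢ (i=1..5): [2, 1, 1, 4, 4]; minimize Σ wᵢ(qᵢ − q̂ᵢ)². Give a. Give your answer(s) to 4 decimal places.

The normal system XᵀWX·[a]ᵀ = XᵀWq is [[729]]·[a]ᵀ = [2281]ᵀ.
Hence a = 2281 / 729 ≈ 3.12894.

a = 3.1289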